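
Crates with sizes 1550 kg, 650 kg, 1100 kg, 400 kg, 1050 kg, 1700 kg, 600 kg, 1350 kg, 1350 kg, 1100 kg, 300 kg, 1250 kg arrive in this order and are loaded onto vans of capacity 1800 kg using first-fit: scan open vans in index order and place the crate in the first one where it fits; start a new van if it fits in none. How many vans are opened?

8

  1550 → van 1 (new)  [load 1550/1800]
  650 → van 2 (new)  [load 650/1800]
  1100 → van 2  [load 1750/1800]
  400 → van 3 (new)  [load 400/1800]
  1050 → van 3  [load 1450/1800]
  1700 → van 4 (new)  [load 1700/1800]
  600 → van 5 (new)  [load 600/1800]
  1350 → van 6 (new)  [load 1350/1800]
  1350 → van 7 (new)  [load 1350/1800]
  1100 → van 5  [load 1700/1800]
  300 → van 3  [load 1750/1800]
  1250 → van 8 (new)  [load 1250/1800]
8 vans opened.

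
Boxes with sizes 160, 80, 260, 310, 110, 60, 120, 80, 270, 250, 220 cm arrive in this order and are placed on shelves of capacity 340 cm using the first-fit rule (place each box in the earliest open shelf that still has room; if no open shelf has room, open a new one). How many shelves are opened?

7

  160 → shelf 1 (new)  [load 160/340]
  80 → shelf 1  [load 240/340]
  260 → shelf 2 (new)  [load 260/340]
  310 → shelf 3 (new)  [load 310/340]
  110 → shelf 4 (new)  [load 110/340]
  60 → shelf 1  [load 300/340]
  120 → shelf 4  [load 230/340]
  80 → shelf 2  [load 340/340]
  270 → shelf 5 (new)  [load 270/340]
  250 → shelf 6 (new)  [load 250/340]
  220 → shelf 7 (new)  [load 220/340]
7 shelves opened.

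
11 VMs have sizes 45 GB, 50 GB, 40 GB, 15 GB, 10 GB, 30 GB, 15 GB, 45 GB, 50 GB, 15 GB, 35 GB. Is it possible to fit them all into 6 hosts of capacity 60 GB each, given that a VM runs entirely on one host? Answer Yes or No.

No

Total = 350 GB; ⌈350/60⌉ = 6.
The bound of 6 does not rule out 6, but exhaustive search shows no assignment into 6 hosts of capacity 60 GB exists — the minimum is 7.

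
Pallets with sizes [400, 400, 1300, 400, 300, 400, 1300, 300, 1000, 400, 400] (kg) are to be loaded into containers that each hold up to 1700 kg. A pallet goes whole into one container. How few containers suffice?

Total = 1300 + 1300 + 1000 + 400 + 400 + 400 + 400 + 400 + 400 + 300 + 300 = 6600 kg.
Lower bound: ⌈6600/1700⌉ = 4 containers.
A packing using 4 containers:
  container 1: 1300 + 400 = 1700
  container 2: 1300 + 400 = 1700
  container 3: 1000 + 400 + 300 = 1700
  container 4: 400 + 400 + 400 + 300 = 1500
This matches the lower bound, so 4 is optimal.

4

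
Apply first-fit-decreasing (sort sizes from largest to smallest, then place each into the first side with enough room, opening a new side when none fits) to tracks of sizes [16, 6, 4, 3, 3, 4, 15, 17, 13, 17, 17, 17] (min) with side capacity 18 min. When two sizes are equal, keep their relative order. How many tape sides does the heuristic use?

Sorted descending: 17, 17, 17, 17, 16, 15, 13, 6, 4, 4, 3, 3.
  17 → side 1 (new)  [load 17/18]
  17 → side 2 (new)  [load 17/18]
  17 → side 3 (new)  [load 17/18]
  17 → side 4 (new)  [load 17/18]
  16 → side 5 (new)  [load 16/18]
  15 → side 6 (new)  [load 15/18]
  13 → side 7 (new)  [load 13/18]
  6 → side 8 (new)  [load 6/18]
  4 → side 7  [load 17/18]
  4 → side 8  [load 10/18]
  3 → side 6  [load 18/18]
  3 → side 8  [load 13/18]
8 tape sides opened.

8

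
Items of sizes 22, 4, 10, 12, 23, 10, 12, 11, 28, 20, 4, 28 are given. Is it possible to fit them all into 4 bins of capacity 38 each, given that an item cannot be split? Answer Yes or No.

No

Total = 184; ⌈184/38⌉ = 5.
At least 5 bins are required, but only 4 are allowed.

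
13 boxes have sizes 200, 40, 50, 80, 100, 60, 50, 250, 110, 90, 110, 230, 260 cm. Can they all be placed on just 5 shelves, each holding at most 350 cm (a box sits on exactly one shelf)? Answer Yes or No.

Yes

A valid assignment using 5 shelves:
  shelf 1: 260 + 90 = 350
  shelf 2: 250 + 100 = 350
  shelf 3: 230 + 110 = 340
  shelf 4: 200 + 110 + 40 = 350
  shelf 5: 80 + 60 + 50 + 50 = 240
Every load is within 350 cm, so 5 shelves suffice.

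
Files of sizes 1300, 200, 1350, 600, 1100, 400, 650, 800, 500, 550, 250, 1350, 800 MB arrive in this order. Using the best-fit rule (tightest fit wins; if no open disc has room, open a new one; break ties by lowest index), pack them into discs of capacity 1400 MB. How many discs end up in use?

8

  1300 → disc 1 (new)  [load 1300/1400]
  200 → disc 2 (new)  [load 200/1400]
  1350 → disc 3 (new)  [load 1350/1400]
  600 → disc 2  [load 800/1400]
  1100 → disc 4 (new)  [load 1100/1400]
  400 → disc 2  [load 1200/1400]
  650 → disc 5 (new)  [load 650/1400]
  800 → disc 6 (new)  [load 800/1400]
  500 → disc 6  [load 1300/1400]
  550 → disc 5  [load 1200/1400]
  250 → disc 4  [load 1350/1400]
  1350 → disc 7 (new)  [load 1350/1400]
  800 → disc 8 (new)  [load 800/1400]
8 discs opened.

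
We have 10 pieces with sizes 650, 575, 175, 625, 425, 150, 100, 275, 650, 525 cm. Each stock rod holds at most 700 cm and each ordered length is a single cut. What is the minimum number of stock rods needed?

Total = 650 + 650 + 625 + 575 + 525 + 425 + 275 + 175 + 150 + 100 = 4150 cm.
Lower bound: ⌈4150/700⌉ = 6 stock rods.
A packing using 7 stock rods:
  stock rod 1: 650 = 650
  stock rod 2: 650 = 650
  stock rod 3: 625 = 625
  stock rod 4: 575 + 100 = 675
  stock rod 5: 525 + 175 = 700
  stock rod 6: 425 + 275 = 700
  stock rod 7: 150 = 150
No arrangement into 6 stock rods stays within capacity, so 7 is optimal.

7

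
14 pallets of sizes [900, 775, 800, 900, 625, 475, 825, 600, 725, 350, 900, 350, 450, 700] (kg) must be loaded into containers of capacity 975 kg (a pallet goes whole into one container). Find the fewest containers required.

11

Total = 900 + 900 + 900 + 825 + 800 + 775 + 725 + 700 + 625 + 600 + 475 + 450 + 350 + 350 = 9375 kg.
Lower bound: ⌈9375/975⌉ = 10 containers.
A packing using 11 containers:
  container 1: 900 = 900
  container 2: 900 = 900
  container 3: 900 = 900
  container 4: 825 = 825
  container 5: 800 = 800
  container 6: 775 = 775
  container 7: 725 = 725
  container 8: 700 = 700
  container 9: 625 + 350 = 975
  container 10: 600 + 350 = 950
  container 11: 475 + 450 = 925
No arrangement into 10 containers stays within capacity, so 11 is optimal.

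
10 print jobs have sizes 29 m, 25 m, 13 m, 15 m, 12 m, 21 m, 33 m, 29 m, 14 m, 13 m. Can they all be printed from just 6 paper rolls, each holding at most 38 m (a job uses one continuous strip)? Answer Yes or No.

Total = 204 m; ⌈204/38⌉ = 6.
The bound of 6 does not rule out 6, but exhaustive search shows no assignment into 6 paper rolls of capacity 38 m exists — the minimum is 7.

No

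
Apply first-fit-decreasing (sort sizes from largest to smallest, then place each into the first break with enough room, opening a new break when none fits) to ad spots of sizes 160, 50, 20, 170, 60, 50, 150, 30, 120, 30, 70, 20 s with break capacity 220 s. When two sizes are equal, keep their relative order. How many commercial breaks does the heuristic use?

5

Sorted descending: 170, 160, 150, 120, 70, 60, 50, 50, 30, 30, 20, 20.
  170 → break 1 (new)  [load 170/220]
  160 → break 2 (new)  [load 160/220]
  150 → break 3 (new)  [load 150/220]
  120 → break 4 (new)  [load 120/220]
  70 → break 3  [load 220/220]
  60 → break 2  [load 220/220]
  50 → break 1  [load 220/220]
  50 → break 4  [load 170/220]
  30 → break 4  [load 200/220]
  30 → break 5 (new)  [load 30/220]
  20 → break 4  [load 220/220]
  20 → break 5  [load 50/220]
5 commercial breaks opened.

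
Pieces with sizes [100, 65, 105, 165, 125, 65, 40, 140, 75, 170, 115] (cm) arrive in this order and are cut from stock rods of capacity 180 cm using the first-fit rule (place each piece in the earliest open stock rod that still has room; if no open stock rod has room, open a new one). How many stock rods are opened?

8

  100 → stock rod 1 (new)  [load 100/180]
  65 → stock rod 1  [load 165/180]
  105 → stock rod 2 (new)  [load 105/180]
  165 → stock rod 3 (new)  [load 165/180]
  125 → stock rod 4 (new)  [load 125/180]
  65 → stock rod 2  [load 170/180]
  40 → stock rod 4  [load 165/180]
  140 → stock rod 5 (new)  [load 140/180]
  75 → stock rod 6 (new)  [load 75/180]
  170 → stock rod 7 (new)  [load 170/180]
  115 → stock rod 8 (new)  [load 115/180]
8 stock rods opened.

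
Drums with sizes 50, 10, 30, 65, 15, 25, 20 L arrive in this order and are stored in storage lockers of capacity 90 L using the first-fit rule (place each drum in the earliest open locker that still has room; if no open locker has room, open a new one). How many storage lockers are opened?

  50 → locker 1 (new)  [load 50/90]
  10 → locker 1  [load 60/90]
  30 → locker 1  [load 90/90]
  65 → locker 2 (new)  [load 65/90]
  15 → locker 2  [load 80/90]
  25 → locker 3 (new)  [load 25/90]
  20 → locker 3  [load 45/90]
3 storage lockers opened.

3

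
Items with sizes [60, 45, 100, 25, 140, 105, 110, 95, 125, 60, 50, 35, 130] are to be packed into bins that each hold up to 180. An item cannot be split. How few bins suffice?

Total = 140 + 130 + 125 + 110 + 105 + 100 + 95 + 60 + 60 + 50 + 45 + 35 + 25 = 1080.
Lower bound: ⌈1080/180⌉ = 6 bins.
Also, 7 items each exceed 90, and no two of those can share a bin, so at least 7 bins are needed.
A packing using 7 bins:
  bin 1: 140 + 35 = 175
  bin 2: 130 + 50 = 180
  bin 3: 125 + 45 = 170
  bin 4: 110 + 60 = 170
  bin 5: 105 + 60 = 165
  bin 6: 100 + 25 = 125
  bin 7: 95 = 95
This matches the lower bound, so 7 is optimal.

7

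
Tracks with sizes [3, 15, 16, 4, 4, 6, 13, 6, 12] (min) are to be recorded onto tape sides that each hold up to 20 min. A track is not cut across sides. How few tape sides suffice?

5

Total = 16 + 15 + 13 + 12 + 6 + 6 + 4 + 4 + 3 = 79 min.
Lower bound: ⌈79/20⌉ = 4 tape sides.
A packing using 5 tape sides:
  side 1: 16 + 4 = 20
  side 2: 15 + 4 = 19
  side 3: 13 + 6 = 19
  side 4: 12 + 6 = 18
  side 5: 3 = 3
No arrangement into 4 tape sides stays within capacity, so 5 is optimal.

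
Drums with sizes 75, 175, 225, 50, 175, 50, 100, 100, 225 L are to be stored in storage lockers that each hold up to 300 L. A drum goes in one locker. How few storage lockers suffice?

Total = 225 + 225 + 175 + 175 + 100 + 100 + 75 + 50 + 50 = 1175 L.
Lower bound: ⌈1175/300⌉ = 4 storage lockers.
A packing using 5 storage lockers:
  locker 1: 225 + 75 = 300
  locker 2: 225 + 50 = 275
  locker 3: 175 + 100 = 275
  locker 4: 175 + 100 = 275
  locker 5: 50 = 50
No arrangement into 4 storage lockers stays within capacity, so 5 is optimal.

5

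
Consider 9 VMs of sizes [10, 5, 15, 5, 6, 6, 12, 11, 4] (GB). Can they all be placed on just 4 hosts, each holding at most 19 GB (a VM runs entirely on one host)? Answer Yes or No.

Total = 74 GB; ⌈74/19⌉ = 4.
The bound of 4 does not rule out 4, but exhaustive search shows no assignment into 4 hosts of capacity 19 GB exists — the minimum is 5.

No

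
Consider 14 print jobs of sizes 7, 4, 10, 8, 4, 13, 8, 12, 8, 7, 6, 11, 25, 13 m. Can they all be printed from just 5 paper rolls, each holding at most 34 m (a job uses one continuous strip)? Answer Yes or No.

A valid assignment using 5 paper rolls:
  roll 1: 25 + 8 = 33
  roll 2: 13 + 13 + 8 = 34
  roll 3: 12 + 11 + 10 = 33
  roll 4: 8 + 7 + 7 + 6 + 4 = 32
  roll 5: 4 = 4
Every load is within 34 m, so 5 paper rolls suffice.

Yes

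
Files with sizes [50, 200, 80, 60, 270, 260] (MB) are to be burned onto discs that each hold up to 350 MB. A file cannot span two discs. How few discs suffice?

3

Total = 270 + 260 + 200 + 80 + 60 + 50 = 920 MB.
Lower bound: ⌈920/350⌉ = 3 discs.
A packing using 3 discs:
  disc 1: 270 + 80 = 350
  disc 2: 260 + 60 = 320
  disc 3: 200 + 50 = 250
This matches the lower bound, so 3 is optimal.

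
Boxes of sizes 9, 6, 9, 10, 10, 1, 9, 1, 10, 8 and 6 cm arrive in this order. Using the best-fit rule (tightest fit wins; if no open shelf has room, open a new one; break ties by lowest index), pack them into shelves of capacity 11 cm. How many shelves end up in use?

9

  9 → shelf 1 (new)  [load 9/11]
  6 → shelf 2 (new)  [load 6/11]
  9 → shelf 3 (new)  [load 9/11]
  10 → shelf 4 (new)  [load 10/11]
  10 → shelf 5 (new)  [load 10/11]
  1 → shelf 4  [load 11/11]
  9 → shelf 6 (new)  [load 9/11]
  1 → shelf 5  [load 11/11]
  10 → shelf 7 (new)  [load 10/11]
  8 → shelf 8 (new)  [load 8/11]
  6 → shelf 9 (new)  [load 6/11]
9 shelves opened.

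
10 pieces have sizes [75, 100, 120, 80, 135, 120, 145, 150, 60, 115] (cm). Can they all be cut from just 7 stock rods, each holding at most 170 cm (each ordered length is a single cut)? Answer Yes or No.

No

Total = 1100 cm; ⌈1100/170⌉ = 7.
The bound of 7 does not rule out 7, but exhaustive search shows no assignment into 7 stock rods of capacity 170 cm exists — the minimum is 8.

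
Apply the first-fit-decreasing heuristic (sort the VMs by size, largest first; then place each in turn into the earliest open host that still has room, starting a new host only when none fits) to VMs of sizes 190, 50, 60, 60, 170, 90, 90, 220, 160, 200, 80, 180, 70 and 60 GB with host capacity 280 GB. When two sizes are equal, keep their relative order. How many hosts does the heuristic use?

7

Sorted descending: 220, 200, 190, 180, 170, 160, 90, 90, 80, 70, 60, 60, 60, 50.
  220 → host 1 (new)  [load 220/280]
  200 → host 2 (new)  [load 200/280]
  190 → host 3 (new)  [load 190/280]
  180 → host 4 (new)  [load 180/280]
  170 → host 5 (new)  [load 170/280]
  160 → host 6 (new)  [load 160/280]
  90 → host 3  [load 280/280]
  90 → host 4  [load 270/280]
  80 → host 2  [load 280/280]
  70 → host 5  [load 240/280]
  60 → host 1  [load 280/280]
  60 → host 6  [load 220/280]
  60 → host 6  [load 280/280]
  50 → host 7 (new)  [load 50/280]
7 hosts opened.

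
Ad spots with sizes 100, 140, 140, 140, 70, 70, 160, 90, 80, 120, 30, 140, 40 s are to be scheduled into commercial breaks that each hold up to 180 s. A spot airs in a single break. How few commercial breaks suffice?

Total = 160 + 140 + 140 + 140 + 140 + 120 + 100 + 90 + 80 + 70 + 70 + 40 + 30 = 1320 s.
Lower bound: ⌈1320/180⌉ = 8 commercial breaks.
A packing using 9 commercial breaks:
  break 1: 160 = 160
  break 2: 140 + 40 = 180
  break 3: 140 + 30 = 170
  break 4: 140 = 140
  break 5: 140 = 140
  break 6: 120 = 120
  break 7: 100 + 80 = 180
  break 8: 90 + 70 = 160
  break 9: 70 = 70
No arrangement into 8 commercial breaks stays within capacity, so 9 is optimal.

9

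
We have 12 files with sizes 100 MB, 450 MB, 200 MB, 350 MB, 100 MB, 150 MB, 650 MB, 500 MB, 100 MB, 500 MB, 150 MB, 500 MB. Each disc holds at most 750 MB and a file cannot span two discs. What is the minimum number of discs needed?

6

Total = 650 + 500 + 500 + 500 + 450 + 350 + 200 + 150 + 150 + 100 + 100 + 100 = 3750 MB.
Lower bound: ⌈3750/750⌉ = 5 discs.
A packing using 6 discs:
  disc 1: 650 + 100 = 750
  disc 2: 500 + 200 = 700
  disc 3: 500 + 150 + 100 = 750
  disc 4: 500 + 150 + 100 = 750
  disc 5: 450 = 450
  disc 6: 350 = 350
No arrangement into 5 discs stays within capacity, so 6 is optimal.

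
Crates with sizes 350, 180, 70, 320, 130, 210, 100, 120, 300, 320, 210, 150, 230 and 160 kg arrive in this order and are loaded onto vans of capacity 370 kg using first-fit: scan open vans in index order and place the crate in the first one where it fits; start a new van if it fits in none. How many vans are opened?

9

  350 → van 1 (new)  [load 350/370]
  180 → van 2 (new)  [load 180/370]
  70 → van 2  [load 250/370]
  320 → van 3 (new)  [load 320/370]
  130 → van 4 (new)  [load 130/370]
  210 → van 4  [load 340/370]
  100 → van 2  [load 350/370]
  120 → van 5 (new)  [load 120/370]
  300 → van 6 (new)  [load 300/370]
  320 → van 7 (new)  [load 320/370]
  210 → van 5  [load 330/370]
  150 → van 8 (new)  [load 150/370]
  230 → van 9 (new)  [load 230/370]
  160 → van 8  [load 310/370]
9 vans opened.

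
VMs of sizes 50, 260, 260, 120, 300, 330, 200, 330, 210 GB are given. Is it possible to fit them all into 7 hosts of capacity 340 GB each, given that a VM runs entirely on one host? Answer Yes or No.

Yes

A valid assignment using 7 hosts:
  host 1: 330 = 330
  host 2: 330 = 330
  host 3: 300 = 300
  host 4: 260 + 50 = 310
  host 5: 260 = 260
  host 6: 210 + 120 = 330
  host 7: 200 = 200
Every load is within 340 GB, so 7 hosts suffice.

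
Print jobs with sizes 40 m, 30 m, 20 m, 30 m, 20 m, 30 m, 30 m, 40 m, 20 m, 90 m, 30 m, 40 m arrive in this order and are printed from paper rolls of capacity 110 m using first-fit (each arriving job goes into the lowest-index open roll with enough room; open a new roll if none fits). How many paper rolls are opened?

  40 → roll 1 (new)  [load 40/110]
  30 → roll 1  [load 70/110]
  20 → roll 1  [load 90/110]
  30 → roll 2 (new)  [load 30/110]
  20 → roll 1  [load 110/110]
  30 → roll 2  [load 60/110]
  30 → roll 2  [load 90/110]
  40 → roll 3 (new)  [load 40/110]
  20 → roll 2  [load 110/110]
  90 → roll 4 (new)  [load 90/110]
  30 → roll 3  [load 70/110]
  40 → roll 3  [load 110/110]
4 paper rolls opened.

4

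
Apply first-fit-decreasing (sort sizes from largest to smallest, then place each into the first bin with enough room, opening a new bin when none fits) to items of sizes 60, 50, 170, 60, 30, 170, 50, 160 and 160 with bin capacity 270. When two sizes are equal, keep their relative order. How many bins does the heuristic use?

Sorted descending: 170, 170, 160, 160, 60, 60, 50, 50, 30.
  170 → bin 1 (new)  [load 170/270]
  170 → bin 2 (new)  [load 170/270]
  160 → bin 3 (new)  [load 160/270]
  160 → bin 4 (new)  [load 160/270]
  60 → bin 1  [load 230/270]
  60 → bin 2  [load 230/270]
  50 → bin 3  [load 210/270]
  50 → bin 3  [load 260/270]
  30 → bin 1  [load 260/270]
4 bins opened.

4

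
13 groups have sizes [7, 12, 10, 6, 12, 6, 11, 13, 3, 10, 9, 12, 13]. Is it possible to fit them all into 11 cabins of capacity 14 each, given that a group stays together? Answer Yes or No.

Yes

A valid assignment using 11 cabins:
  cabin 1: 13 = 13
  cabin 2: 13 = 13
  cabin 3: 12 = 12
  cabin 4: 12 = 12
  cabin 5: 12 = 12
  cabin 6: 11 + 3 = 14
  cabin 7: 10 = 10
  cabin 8: 10 = 10
  cabin 9: 9 = 9
  cabin 10: 7 + 6 = 13
  cabin 11: 6 = 6
Every load is within 14, so 11 cabins suffice.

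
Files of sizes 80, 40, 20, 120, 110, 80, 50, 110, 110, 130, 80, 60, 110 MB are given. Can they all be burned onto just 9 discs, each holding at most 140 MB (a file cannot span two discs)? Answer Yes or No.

A valid assignment using 9 discs:
  disc 1: 130 = 130
  disc 2: 120 + 20 = 140
  disc 3: 110 = 110
  disc 4: 110 = 110
  disc 5: 110 = 110
  disc 6: 110 = 110
  disc 7: 80 + 60 = 140
  disc 8: 80 + 50 = 130
  disc 9: 80 + 40 = 120
Every load is within 140 MB, so 9 discs suffice.

Yes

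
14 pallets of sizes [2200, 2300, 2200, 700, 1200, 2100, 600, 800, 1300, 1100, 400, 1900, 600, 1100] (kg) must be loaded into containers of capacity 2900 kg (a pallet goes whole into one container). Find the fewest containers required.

Total = 2300 + 2200 + 2200 + 2100 + 1900 + 1300 + 1200 + 1100 + 1100 + 800 + 700 + 600 + 600 + 400 = 18500 kg.
Lower bound: ⌈18500/2900⌉ = 7 containers.
A packing using 7 containers:
  container 1: 2300 + 600 = 2900
  container 2: 2200 + 700 = 2900
  container 3: 2200 + 600 = 2800
  container 4: 2100 + 800 = 2900
  container 5: 1900 + 400 = 2300
  container 6: 1300 + 1200 = 2500
  container 7: 1100 + 1100 = 2200
This matches the lower bound, so 7 is optimal.

7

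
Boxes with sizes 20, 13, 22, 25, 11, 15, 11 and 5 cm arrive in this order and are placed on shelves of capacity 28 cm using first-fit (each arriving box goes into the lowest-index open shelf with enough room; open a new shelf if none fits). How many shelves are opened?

  20 → shelf 1 (new)  [load 20/28]
  13 → shelf 2 (new)  [load 13/28]
  22 → shelf 3 (new)  [load 22/28]
  25 → shelf 4 (new)  [load 25/28]
  11 → shelf 2  [load 24/28]
  15 → shelf 5 (new)  [load 15/28]
  11 → shelf 5  [load 26/28]
  5 → shelf 1  [load 25/28]
5 shelves opened.

5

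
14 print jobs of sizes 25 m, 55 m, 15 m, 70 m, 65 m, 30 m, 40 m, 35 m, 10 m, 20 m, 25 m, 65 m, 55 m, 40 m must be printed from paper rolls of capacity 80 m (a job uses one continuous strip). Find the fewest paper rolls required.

8

Total = 70 + 65 + 65 + 55 + 55 + 40 + 40 + 35 + 30 + 25 + 25 + 20 + 15 + 10 = 550 m.
Lower bound: ⌈550/80⌉ = 7 paper rolls.
A packing using 8 paper rolls:
  roll 1: 70 + 10 = 80
  roll 2: 65 + 15 = 80
  roll 3: 65 = 65
  roll 4: 55 + 25 = 80
  roll 5: 55 + 25 = 80
  roll 6: 40 + 40 = 80
  roll 7: 35 + 30 = 65
  roll 8: 20 = 20
No arrangement into 7 paper rolls stays within capacity, so 8 is optimal.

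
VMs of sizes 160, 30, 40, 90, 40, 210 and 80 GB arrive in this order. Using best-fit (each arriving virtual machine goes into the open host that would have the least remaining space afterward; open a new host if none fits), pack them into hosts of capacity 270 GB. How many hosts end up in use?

3

  160 → host 1 (new)  [load 160/270]
  30 → host 1  [load 190/270]
  40 → host 1  [load 230/270]
  90 → host 2 (new)  [load 90/270]
  40 → host 1  [load 270/270]
  210 → host 3 (new)  [load 210/270]
  80 → host 2  [load 170/270]
3 hosts opened.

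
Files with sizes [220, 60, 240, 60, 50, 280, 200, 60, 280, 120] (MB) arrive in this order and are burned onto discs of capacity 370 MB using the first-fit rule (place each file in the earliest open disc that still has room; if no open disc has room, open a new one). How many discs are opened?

  220 → disc 1 (new)  [load 220/370]
  60 → disc 1  [load 280/370]
  240 → disc 2 (new)  [load 240/370]
  60 → disc 1  [load 340/370]
  50 → disc 2  [load 290/370]
  280 → disc 3 (new)  [load 280/370]
  200 → disc 4 (new)  [load 200/370]
  60 → disc 2  [load 350/370]
  280 → disc 5 (new)  [load 280/370]
  120 → disc 4  [load 320/370]
5 discs opened.

5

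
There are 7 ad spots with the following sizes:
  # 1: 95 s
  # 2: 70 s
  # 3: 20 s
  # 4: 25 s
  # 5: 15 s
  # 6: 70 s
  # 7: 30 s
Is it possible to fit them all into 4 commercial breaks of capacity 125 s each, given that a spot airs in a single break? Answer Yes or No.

Yes

A valid assignment using 3 commercial breaks:
  break 1: 95 + 30 = 125
  break 2: 70 + 25 + 20 = 115
  break 3: 70 + 15 = 85
That uses only 3 ≤ 4, so 4 commercial breaks are enough.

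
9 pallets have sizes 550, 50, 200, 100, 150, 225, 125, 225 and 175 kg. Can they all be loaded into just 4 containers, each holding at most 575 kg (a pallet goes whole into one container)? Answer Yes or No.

A valid assignment using 4 containers:
  container 1: 550 = 550
  container 2: 225 + 225 + 125 = 575
  container 3: 200 + 175 + 150 + 50 = 575
  container 4: 100 = 100
Every load is within 575 kg, so 4 containers suffice.

Yes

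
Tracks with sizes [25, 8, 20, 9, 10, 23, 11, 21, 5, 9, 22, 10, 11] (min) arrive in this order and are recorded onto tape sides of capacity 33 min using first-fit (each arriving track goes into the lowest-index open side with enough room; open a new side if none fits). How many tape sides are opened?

  25 → side 1 (new)  [load 25/33]
  8 → side 1  [load 33/33]
  20 → side 2 (new)  [load 20/33]
  9 → side 2  [load 29/33]
  10 → side 3 (new)  [load 10/33]
  23 → side 3  [load 33/33]
  11 → side 4 (new)  [load 11/33]
  21 → side 4  [load 32/33]
  5 → side 5 (new)  [load 5/33]
  9 → side 5  [load 14/33]
  22 → side 6 (new)  [load 22/33]
  10 → side 5  [load 24/33]
  11 → side 6  [load 33/33]
6 tape sides opened.

6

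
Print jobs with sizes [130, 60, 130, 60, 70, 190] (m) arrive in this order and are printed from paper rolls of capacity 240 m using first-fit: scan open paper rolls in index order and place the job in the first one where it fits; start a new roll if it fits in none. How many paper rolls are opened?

  130 → roll 1 (new)  [load 130/240]
  60 → roll 1  [load 190/240]
  130 → roll 2 (new)  [load 130/240]
  60 → roll 2  [load 190/240]
  70 → roll 3 (new)  [load 70/240]
  190 → roll 4 (new)  [load 190/240]
4 paper rolls opened.

4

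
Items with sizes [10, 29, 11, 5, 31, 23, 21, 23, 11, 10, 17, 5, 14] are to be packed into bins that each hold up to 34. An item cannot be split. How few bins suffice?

Total = 31 + 29 + 23 + 23 + 21 + 17 + 14 + 11 + 11 + 10 + 10 + 5 + 5 = 210.
Lower bound: ⌈210/34⌉ = 7 bins.
A packing using 7 bins:
  bin 1: 31 = 31
  bin 2: 29 + 5 = 34
  bin 3: 23 + 11 = 34
  bin 4: 23 + 11 = 34
  bin 5: 21 + 10 = 31
  bin 6: 17 + 14 = 31
  bin 7: 10 + 5 = 15
This matches the lower bound, so 7 is optimal.

7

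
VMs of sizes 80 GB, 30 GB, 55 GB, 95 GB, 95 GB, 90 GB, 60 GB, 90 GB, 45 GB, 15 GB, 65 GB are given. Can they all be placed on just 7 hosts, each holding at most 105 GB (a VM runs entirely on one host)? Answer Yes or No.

No

Total = 720 GB; ⌈720/105⌉ = 7.
8 VMs each exceed half the capacity and cannot share a host, forcing at least 8 hosts.
At least 8 hosts are required, but only 7 are allowed.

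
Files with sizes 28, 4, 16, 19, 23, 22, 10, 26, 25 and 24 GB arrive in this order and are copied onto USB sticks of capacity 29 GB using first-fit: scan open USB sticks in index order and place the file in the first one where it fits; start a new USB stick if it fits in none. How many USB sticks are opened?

8

  28 → USB stick 1 (new)  [load 28/29]
  4 → USB stick 2 (new)  [load 4/29]
  16 → USB stick 2  [load 20/29]
  19 → USB stick 3 (new)  [load 19/29]
  23 → USB stick 4 (new)  [load 23/29]
  22 → USB stick 5 (new)  [load 22/29]
  10 → USB stick 3  [load 29/29]
  26 → USB stick 6 (new)  [load 26/29]
  25 → USB stick 7 (new)  [load 25/29]
  24 → USB stick 8 (new)  [load 24/29]
8 USB sticks opened.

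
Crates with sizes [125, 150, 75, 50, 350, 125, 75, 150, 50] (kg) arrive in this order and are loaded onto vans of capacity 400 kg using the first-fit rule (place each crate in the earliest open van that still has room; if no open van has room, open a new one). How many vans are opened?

3

  125 → van 1 (new)  [load 125/400]
  150 → van 1  [load 275/400]
  75 → van 1  [load 350/400]
  50 → van 1  [load 400/400]
  350 → van 2 (new)  [load 350/400]
  125 → van 3 (new)  [load 125/400]
  75 → van 3  [load 200/400]
  150 → van 3  [load 350/400]
  50 → van 2  [load 400/400]
3 vans opened.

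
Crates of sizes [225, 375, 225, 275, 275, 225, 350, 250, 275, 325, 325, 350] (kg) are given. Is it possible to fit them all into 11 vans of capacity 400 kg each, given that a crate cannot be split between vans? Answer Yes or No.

No

Total = 3475 kg; ⌈3475/400⌉ = 9.
12 crates each exceed half the capacity and cannot share a van, forcing at least 12 vans.
At least 12 vans are required, but only 11 are allowed.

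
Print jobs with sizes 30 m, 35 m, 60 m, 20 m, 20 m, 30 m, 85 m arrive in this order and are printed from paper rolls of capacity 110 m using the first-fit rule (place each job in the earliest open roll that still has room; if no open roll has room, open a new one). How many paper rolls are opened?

  30 → roll 1 (new)  [load 30/110]
  35 → roll 1  [load 65/110]
  60 → roll 2 (new)  [load 60/110]
  20 → roll 1  [load 85/110]
  20 → roll 1  [load 105/110]
  30 → roll 2  [load 90/110]
  85 → roll 3 (new)  [load 85/110]
3 paper rolls opened.

3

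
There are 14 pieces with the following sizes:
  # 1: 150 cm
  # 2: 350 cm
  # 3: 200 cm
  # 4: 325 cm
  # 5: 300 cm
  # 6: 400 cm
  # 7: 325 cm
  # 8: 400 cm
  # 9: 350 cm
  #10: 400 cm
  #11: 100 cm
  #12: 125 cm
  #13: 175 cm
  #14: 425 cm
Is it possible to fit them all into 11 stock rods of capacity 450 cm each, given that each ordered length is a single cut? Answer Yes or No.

A valid assignment using 10 stock rods:
  stock rod 1: 425 = 425
  stock rod 2: 400 = 400
  stock rod 3: 400 = 400
  stock rod 4: 400 = 400
  stock rod 5: 350 + 100 = 450
  stock rod 6: 350 = 350
  stock rod 7: 325 + 125 = 450
  stock rod 8: 325 = 325
  stock rod 9: 300 + 150 = 450
  stock rod 10: 200 + 175 = 375
That uses only 10 ≤ 11, so 11 stock rods are enough.

Yes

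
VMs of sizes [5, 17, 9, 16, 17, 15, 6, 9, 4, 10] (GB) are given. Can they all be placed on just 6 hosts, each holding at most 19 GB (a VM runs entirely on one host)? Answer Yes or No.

No

Total = 108 GB; ⌈108/19⌉ = 6.
The bound of 6 does not rule out 6, but exhaustive search shows no assignment into 6 hosts of capacity 19 GB exists — the minimum is 7.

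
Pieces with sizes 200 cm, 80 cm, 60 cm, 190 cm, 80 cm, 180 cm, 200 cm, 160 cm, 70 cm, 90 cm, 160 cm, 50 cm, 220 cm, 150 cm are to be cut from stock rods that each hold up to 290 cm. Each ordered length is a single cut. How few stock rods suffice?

8

Total = 220 + 200 + 200 + 190 + 180 + 160 + 160 + 150 + 90 + 80 + 80 + 70 + 60 + 50 = 1890 cm.
Lower bound: ⌈1890/290⌉ = 7 stock rods.
Also, 8 pieces each exceed 145 cm, and no two of those can share a stock rod, so at least 8 stock rods are needed.
A packing using 8 stock rods:
  stock rod 1: 220 + 70 = 290
  stock rod 2: 200 + 90 = 290
  stock rod 3: 200 + 80 = 280
  stock rod 4: 190 + 80 = 270
  stock rod 5: 180 + 60 + 50 = 290
  stock rod 6: 160 = 160
  stock rod 7: 160 = 160
  stock rod 8: 150 = 150
This matches the lower bound, so 8 is optimal.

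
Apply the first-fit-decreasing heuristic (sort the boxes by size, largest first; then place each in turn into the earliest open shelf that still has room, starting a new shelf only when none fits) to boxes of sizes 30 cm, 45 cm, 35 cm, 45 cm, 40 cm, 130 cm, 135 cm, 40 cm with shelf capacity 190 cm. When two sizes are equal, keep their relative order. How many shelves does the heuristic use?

Sorted descending: 135, 130, 45, 45, 40, 40, 35, 30.
  135 → shelf 1 (new)  [load 135/190]
  130 → shelf 2 (new)  [load 130/190]
  45 → shelf 1  [load 180/190]
  45 → shelf 2  [load 175/190]
  40 → shelf 3 (new)  [load 40/190]
  40 → shelf 3  [load 80/190]
  35 → shelf 3  [load 115/190]
  30 → shelf 3  [load 145/190]
3 shelves opened.

3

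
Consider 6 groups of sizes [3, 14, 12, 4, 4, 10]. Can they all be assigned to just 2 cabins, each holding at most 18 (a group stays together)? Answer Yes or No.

No

Total = 47; ⌈47/18⌉ = 3.
At least 3 cabins are required, but only 2 are allowed.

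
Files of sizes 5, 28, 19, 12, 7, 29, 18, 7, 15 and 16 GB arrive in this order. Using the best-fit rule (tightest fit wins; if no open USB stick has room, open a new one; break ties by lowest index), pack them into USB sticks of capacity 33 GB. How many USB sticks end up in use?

5

  5 → USB stick 1 (new)  [load 5/33]
  28 → USB stick 1  [load 33/33]
  19 → USB stick 2 (new)  [load 19/33]
  12 → USB stick 2  [load 31/33]
  7 → USB stick 3 (new)  [load 7/33]
  29 → USB stick 4 (new)  [load 29/33]
  18 → USB stick 3  [load 25/33]
  7 → USB stick 3  [load 32/33]
  15 → USB stick 5 (new)  [load 15/33]
  16 → USB stick 5  [load 31/33]
5 USB sticks opened.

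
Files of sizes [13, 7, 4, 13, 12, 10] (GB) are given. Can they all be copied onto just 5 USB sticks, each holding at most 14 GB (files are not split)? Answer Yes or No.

A valid assignment using 5 USB sticks:
  USB stick 1: 13 = 13
  USB stick 2: 13 = 13
  USB stick 3: 12 = 12
  USB stick 4: 10 + 4 = 14
  USB stick 5: 7 = 7
Every load is within 14 GB, so 5 USB sticks suffice.

Yes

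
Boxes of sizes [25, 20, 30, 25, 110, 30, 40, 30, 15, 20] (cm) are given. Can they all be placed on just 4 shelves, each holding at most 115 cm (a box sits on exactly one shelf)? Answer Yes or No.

Yes

A valid assignment using 4 shelves:
  shelf 1: 110 = 110
  shelf 2: 40 + 30 + 30 + 15 = 115
  shelf 3: 30 + 25 + 25 + 20 = 100
  shelf 4: 20 = 20
Every load is within 115 cm, so 4 shelves suffice.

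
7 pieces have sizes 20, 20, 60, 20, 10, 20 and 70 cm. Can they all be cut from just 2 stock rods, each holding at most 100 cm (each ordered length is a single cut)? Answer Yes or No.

Total = 220 cm; ⌈220/100⌉ = 3.
At least 3 stock rods are required, but only 2 are allowed.

No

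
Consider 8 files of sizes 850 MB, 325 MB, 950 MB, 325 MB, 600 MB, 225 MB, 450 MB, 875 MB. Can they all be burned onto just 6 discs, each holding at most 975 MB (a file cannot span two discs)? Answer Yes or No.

Yes

A valid assignment using 6 discs:
  disc 1: 950 = 950
  disc 2: 875 = 875
  disc 3: 850 = 850
  disc 4: 600 + 325 = 925
  disc 5: 450 + 325 = 775
  disc 6: 225 = 225
Every load is within 975 MB, so 6 discs suffice.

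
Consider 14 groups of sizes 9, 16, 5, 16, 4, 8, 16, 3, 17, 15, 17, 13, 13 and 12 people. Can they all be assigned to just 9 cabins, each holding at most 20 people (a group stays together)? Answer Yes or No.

No

Total = 164 people; ⌈164/20⌉ = 9.
The bound of 9 does not rule out 9, but exhaustive search shows no assignment into 9 cabins of capacity 20 people exists — the minimum is 10.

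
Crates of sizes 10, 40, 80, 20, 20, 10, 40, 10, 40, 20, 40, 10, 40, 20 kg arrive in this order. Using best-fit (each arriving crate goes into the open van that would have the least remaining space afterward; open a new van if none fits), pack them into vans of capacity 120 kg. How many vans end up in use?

  10 → van 1 (new)  [load 10/120]
  40 → van 1  [load 50/120]
  80 → van 2 (new)  [load 80/120]
  20 → van 2  [load 100/120]
  20 → van 2  [load 120/120]
  10 → van 1  [load 60/120]
  40 → van 1  [load 100/120]
  10 → van 1  [load 110/120]
  40 → van 3 (new)  [load 40/120]
  20 → van 3  [load 60/120]
  40 → van 3  [load 100/120]
  10 → van 1  [load 120/120]
  40 → van 4 (new)  [load 40/120]
  20 → van 3  [load 120/120]
4 vans opened.

4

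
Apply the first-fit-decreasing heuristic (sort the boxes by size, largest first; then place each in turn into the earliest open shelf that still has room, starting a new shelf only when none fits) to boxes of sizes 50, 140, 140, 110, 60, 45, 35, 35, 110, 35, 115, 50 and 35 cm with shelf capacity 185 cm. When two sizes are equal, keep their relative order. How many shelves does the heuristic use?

6

Sorted descending: 140, 140, 115, 110, 110, 60, 50, 50, 45, 35, 35, 35, 35.
  140 → shelf 1 (new)  [load 140/185]
  140 → shelf 2 (new)  [load 140/185]
  115 → shelf 3 (new)  [load 115/185]
  110 → shelf 4 (new)  [load 110/185]
  110 → shelf 5 (new)  [load 110/185]
  60 → shelf 3  [load 175/185]
  50 → shelf 4  [load 160/185]
  50 → shelf 5  [load 160/185]
  45 → shelf 1  [load 185/185]
  35 → shelf 2  [load 175/185]
  35 → shelf 6 (new)  [load 35/185]
  35 → shelf 6  [load 70/185]
  35 → shelf 6  [load 105/185]
6 shelves opened.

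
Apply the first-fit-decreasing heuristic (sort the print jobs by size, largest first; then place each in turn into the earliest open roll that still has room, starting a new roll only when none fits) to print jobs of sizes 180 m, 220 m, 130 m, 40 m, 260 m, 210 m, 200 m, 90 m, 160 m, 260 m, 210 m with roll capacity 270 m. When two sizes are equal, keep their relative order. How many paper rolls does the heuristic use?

9

Sorted descending: 260, 260, 220, 210, 210, 200, 180, 160, 130, 90, 40.
  260 → roll 1 (new)  [load 260/270]
  260 → roll 2 (new)  [load 260/270]
  220 → roll 3 (new)  [load 220/270]
  210 → roll 4 (new)  [load 210/270]
  210 → roll 5 (new)  [load 210/270]
  200 → roll 6 (new)  [load 200/270]
  180 → roll 7 (new)  [load 180/270]
  160 → roll 8 (new)  [load 160/270]
  130 → roll 9 (new)  [load 130/270]
  90 → roll 7  [load 270/270]
  40 → roll 3  [load 260/270]
9 paper rolls opened.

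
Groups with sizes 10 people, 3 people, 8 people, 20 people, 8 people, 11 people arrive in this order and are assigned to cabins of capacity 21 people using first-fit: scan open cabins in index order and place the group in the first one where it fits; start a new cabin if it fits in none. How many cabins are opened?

3

  10 → cabin 1 (new)  [load 10/21]
  3 → cabin 1  [load 13/21]
  8 → cabin 1  [load 21/21]
  20 → cabin 2 (new)  [load 20/21]
  8 → cabin 3 (new)  [load 8/21]
  11 → cabin 3  [load 19/21]
3 cabins opened.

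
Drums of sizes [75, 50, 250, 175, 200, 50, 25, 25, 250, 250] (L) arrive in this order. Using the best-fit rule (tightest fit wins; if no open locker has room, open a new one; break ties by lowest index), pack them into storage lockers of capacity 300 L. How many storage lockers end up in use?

  75 → locker 1 (new)  [load 75/300]
  50 → locker 1  [load 125/300]
  250 → locker 2 (new)  [load 250/300]
  175 → locker 1  [load 300/300]
  200 → locker 3 (new)  [load 200/300]
  50 → locker 2  [load 300/300]
  25 → locker 3  [load 225/300]
  25 → locker 3  [load 250/300]
  250 → locker 4 (new)  [load 250/300]
  250 → locker 5 (new)  [load 250/300]
5 storage lockers opened.

5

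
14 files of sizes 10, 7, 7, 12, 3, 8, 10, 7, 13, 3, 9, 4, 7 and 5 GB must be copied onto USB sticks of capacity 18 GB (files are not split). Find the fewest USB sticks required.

6

Total = 13 + 12 + 10 + 10 + 9 + 8 + 7 + 7 + 7 + 7 + 5 + 4 + 3 + 3 = 105 GB.
Lower bound: ⌈105/18⌉ = 6 USB sticks.
A packing using 6 USB sticks:
  USB stick 1: 13 + 5 = 18
  USB stick 2: 12 + 3 + 3 = 18
  USB stick 3: 10 + 8 = 18
  USB stick 4: 10 + 7 = 17
  USB stick 5: 9 + 7 = 16
  USB stick 6: 7 + 7 + 4 = 18
This matches the lower bound, so 6 is optimal.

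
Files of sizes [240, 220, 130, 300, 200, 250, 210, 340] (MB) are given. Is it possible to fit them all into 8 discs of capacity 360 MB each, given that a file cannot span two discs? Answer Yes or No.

Yes

A valid assignment using 7 discs:
  disc 1: 340 = 340
  disc 2: 300 = 300
  disc 3: 250 = 250
  disc 4: 240 = 240
  disc 5: 220 + 130 = 350
  disc 6: 210 = 210
  disc 7: 200 = 200
That uses only 7 ≤ 8, so 8 discs are enough.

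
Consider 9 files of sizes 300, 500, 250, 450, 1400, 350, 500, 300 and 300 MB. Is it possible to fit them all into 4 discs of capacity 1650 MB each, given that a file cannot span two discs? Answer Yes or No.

Yes

A valid assignment using 3 discs:
  disc 1: 1400 + 250 = 1650
  disc 2: 500 + 500 + 450 = 1450
  disc 3: 350 + 300 + 300 + 300 = 1250
That uses only 3 ≤ 4, so 4 discs are enough.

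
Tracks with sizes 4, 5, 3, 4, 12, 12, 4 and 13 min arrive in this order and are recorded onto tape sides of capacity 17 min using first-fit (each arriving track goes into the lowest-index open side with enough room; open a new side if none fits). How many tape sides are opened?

4

  4 → side 1 (new)  [load 4/17]
  5 → side 1  [load 9/17]
  3 → side 1  [load 12/17]
  4 → side 1  [load 16/17]
  12 → side 2 (new)  [load 12/17]
  12 → side 3 (new)  [load 12/17]
  4 → side 2  [load 16/17]
  13 → side 4 (new)  [load 13/17]
4 tape sides opened.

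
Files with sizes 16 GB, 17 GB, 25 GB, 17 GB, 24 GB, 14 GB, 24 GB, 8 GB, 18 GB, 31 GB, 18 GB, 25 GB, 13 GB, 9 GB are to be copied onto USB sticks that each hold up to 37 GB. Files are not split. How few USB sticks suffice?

Total = 31 + 25 + 25 + 24 + 24 + 18 + 18 + 17 + 17 + 16 + 14 + 13 + 9 + 8 = 259 GB.
Lower bound: ⌈259/37⌉ = 7 USB sticks.
A packing using 8 USB sticks:
  USB stick 1: 31 = 31
  USB stick 2: 25 + 9 = 34
  USB stick 3: 25 + 8 = 33
  USB stick 4: 24 + 13 = 37
  USB stick 5: 24 = 24
  USB stick 6: 18 + 18 = 36
  USB stick 7: 17 + 17 = 34
  USB stick 8: 16 + 14 = 30
No arrangement into 7 USB sticks stays within capacity, so 8 is optimal.

8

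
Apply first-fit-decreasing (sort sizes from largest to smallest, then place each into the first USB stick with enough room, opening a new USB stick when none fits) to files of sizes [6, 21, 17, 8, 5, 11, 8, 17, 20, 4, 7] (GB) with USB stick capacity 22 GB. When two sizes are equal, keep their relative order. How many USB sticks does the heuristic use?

Sorted descending: 21, 20, 17, 17, 11, 8, 8, 7, 6, 5, 4.
  21 → USB stick 1 (new)  [load 21/22]
  20 → USB stick 2 (new)  [load 20/22]
  17 → USB stick 3 (new)  [load 17/22]
  17 → USB stick 4 (new)  [load 17/22]
  11 → USB stick 5 (new)  [load 11/22]
  8 → USB stick 5  [load 19/22]
  8 → USB stick 6 (new)  [load 8/22]
  7 → USB stick 6  [load 15/22]
  6 → USB stick 6  [load 21/22]
  5 → USB stick 3  [load 22/22]
  4 → USB stick 4  [load 21/22]
6 USB sticks opened.

6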